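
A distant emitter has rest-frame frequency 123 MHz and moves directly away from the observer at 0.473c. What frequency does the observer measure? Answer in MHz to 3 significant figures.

Relativistic Doppler: f_obs = f_src √((1−β)/(1+β))
= 123 × √(0.52700/1.4730) = 123 × 0.59814 = 73.6 MHz

f_obs ≈ 73.6 MHz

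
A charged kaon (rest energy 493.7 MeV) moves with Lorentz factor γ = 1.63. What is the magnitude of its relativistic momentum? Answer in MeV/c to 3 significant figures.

β = √(1 − 1/γ²) = √(1 − 1/1.63²) = 0.78970
p = γβm₀c = 1.63 × 0.78970 × 493.7 MeV/c = 635 MeV/c

p ≈ 635 MeV/c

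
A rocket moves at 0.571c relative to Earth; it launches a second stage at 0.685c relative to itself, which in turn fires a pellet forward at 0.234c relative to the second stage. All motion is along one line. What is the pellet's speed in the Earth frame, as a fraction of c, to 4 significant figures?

Compose boost 2: (0.685 + 0.571)/(1 + 0.685×0.571) = 1.256/1.39114 = 0.902860
Compose boost 3: (0.234 + 0.902860)/(1 + 0.234×0.902860) = 1.13686/1.21127 = 0.9386

u ≈ 0.9386c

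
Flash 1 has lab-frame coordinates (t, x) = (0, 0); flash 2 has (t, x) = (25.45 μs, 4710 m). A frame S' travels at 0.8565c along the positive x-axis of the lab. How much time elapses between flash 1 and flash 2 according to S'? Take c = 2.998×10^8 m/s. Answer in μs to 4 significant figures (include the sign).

γ = 1/√(1 − 0.8565²) = 1.93743
Δt' = γ(Δt − vΔx/c²) = 1.93743 × (25.45 μs − 0.8565×4710 m / (2.998×10^8 m/s))
= 1.93743 × (11.9940 μs) = 23.24 μs

Δt' ≈ 23.24 μs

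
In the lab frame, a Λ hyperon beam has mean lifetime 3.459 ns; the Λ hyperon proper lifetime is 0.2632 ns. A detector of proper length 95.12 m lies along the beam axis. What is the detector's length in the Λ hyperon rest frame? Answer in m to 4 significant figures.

Time dilation ⇒ γ = Δt/τ₀ = 3.459/0.2632 = 13.1421
Length contraction: L = L₀/γ = 95.12/13.1421 = 7.238 m

L ≈ 7.238 m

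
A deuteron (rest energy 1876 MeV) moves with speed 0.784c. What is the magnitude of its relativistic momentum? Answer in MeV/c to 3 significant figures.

γ = 1/√(1 − 0.784²) = 1.6109
p = γβm₀c = 1.6109 × 0.784 × 1876 MeV/c = 2370 MeV/c

p ≈ 2370 MeV/c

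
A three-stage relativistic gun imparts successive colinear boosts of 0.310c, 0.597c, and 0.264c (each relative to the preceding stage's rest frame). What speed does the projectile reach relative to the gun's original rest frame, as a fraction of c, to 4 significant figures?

Compose boost 2: (0.597 + 0.310)/(1 + 0.597×0.310) = 0.9070/1.18507 = 0.765356
Compose boost 3: (0.264 + 0.765356)/(1 + 0.264×0.765356) = 1.02936/1.20205 = 0.8563

u ≈ 0.8563c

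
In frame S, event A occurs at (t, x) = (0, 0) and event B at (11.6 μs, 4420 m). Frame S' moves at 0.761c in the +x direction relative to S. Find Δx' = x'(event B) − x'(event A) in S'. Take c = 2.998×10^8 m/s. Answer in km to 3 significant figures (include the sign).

γ = 1/√(1 − 0.761²) = 1.5414
Δx' = γ(Δx − vΔt) = 1.5414 × (4420 m − 0.761×(2.998×10^8 m/s)×11.6×10^-6 s)
= 1.5414 × (1773.5 m) = 2.73 km

Δx' ≈ 2.73 km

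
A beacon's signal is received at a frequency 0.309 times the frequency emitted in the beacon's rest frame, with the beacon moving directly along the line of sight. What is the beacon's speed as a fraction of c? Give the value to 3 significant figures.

f_obs/f_src = √((1−β)/(1+β)) = 0.309  ⇒  (1−β)/(1+β) = 0.095481
β = |1 − D²|/(1 + D²) = |1 − 0.095481|/(1 + 0.095481) = 0.826

β ≈ 0.826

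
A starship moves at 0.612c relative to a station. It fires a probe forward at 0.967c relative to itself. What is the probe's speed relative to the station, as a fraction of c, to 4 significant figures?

u ≈ 0.9920c

Relativistic velocity addition: u = (u' + v)/(1 + u'v/c²)
= (0.967 + 0.612)/(1 + 0.967×0.612) = 1.579/1.59180 = 0.9920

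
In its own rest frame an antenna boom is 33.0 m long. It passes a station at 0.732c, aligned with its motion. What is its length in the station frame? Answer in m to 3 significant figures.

L ≈ 22.5 m

γ = 1/√(1 − 0.732²) = 1.4678
Length contraction: L = L₀/γ = 33.0/1.4678 = 22.5 m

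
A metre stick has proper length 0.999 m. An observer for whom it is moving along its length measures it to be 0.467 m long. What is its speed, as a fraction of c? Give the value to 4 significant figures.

β ≈ 0.8840

γ = L₀/L = 0.999/0.467 = 2.13919
β = √(1 − 1/γ²) = 0.8840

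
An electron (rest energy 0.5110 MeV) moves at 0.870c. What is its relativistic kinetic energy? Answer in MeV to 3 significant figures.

K ≈ 0.525 MeV

γ = 1/√(1 − 0.870²) = 2.0282
K = (γ − 1)m₀c² = (2.0282 − 1) × 0.5110 MeV = 1.0282 × 0.5110 MeV = 0.525 MeV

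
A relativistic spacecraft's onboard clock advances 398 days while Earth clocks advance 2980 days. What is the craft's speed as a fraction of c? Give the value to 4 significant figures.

γ = Δt/τ₀ = 2980/398 = 7.48744
β = √(1 − 1/γ²) = √(1 − 1/7.48744²) = 0.9910

β ≈ 0.9910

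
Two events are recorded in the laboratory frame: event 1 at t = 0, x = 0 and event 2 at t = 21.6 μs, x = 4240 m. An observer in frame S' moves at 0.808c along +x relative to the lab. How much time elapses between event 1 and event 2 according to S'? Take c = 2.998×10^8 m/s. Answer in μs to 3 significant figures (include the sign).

γ = 1/√(1 − 0.808²) = 1.6973
Δt' = γ(Δt − vΔx/c²) = 1.6973 × (21.6 μs − 0.808×4240 m / (2.998×10^8 m/s))
= 1.6973 × (10.173 μs) = 17.3 μs

Δt' ≈ 17.3 μs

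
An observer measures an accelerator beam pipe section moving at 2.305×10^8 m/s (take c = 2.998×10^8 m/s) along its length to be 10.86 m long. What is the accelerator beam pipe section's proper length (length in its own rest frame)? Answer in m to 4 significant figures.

L₀ ≈ 16.98 m

β = v/c = 2.305×10^8 / 2.998×10^8 = 0.768846
γ = 1/√(1 − 0.768846²) = 1.56388
L₀ = γL = 1.56388 × 10.86 = 16.98 m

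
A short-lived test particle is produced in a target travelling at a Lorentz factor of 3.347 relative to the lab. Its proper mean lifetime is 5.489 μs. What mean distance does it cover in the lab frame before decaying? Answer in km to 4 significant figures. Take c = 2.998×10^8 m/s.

β = √(1 − 1/γ²) = √(1 − 1/3.347²) = 0.954324
Dilated lifetime: Δt = γτ₀ = 3.347 × 5.489 μs = 18.3717 μs
d = vΔt = 0.954324c × 18.3717 μs = 2.86106×10^8 m/s × 1.83717×10^-5 s = 5.256 km

d ≈ 5.256 km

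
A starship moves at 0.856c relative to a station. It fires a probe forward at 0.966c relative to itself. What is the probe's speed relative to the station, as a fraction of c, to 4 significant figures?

Relativistic velocity addition: u = (u' + v)/(1 + u'v/c²)
= (0.966 + 0.856)/(1 + 0.966×0.856) = 1.822/1.82690 = 0.9973

u ≈ 0.9973c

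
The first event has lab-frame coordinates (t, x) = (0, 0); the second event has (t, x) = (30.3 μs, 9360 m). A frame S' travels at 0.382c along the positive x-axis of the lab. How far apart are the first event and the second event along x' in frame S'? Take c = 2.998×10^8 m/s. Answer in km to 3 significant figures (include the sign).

Δx' ≈ 6.37 km

γ = 1/√(1 − 0.382²) = 1.0821
Δx' = γ(Δx − vΔt) = 1.0821 × (9360 m − 0.382×(2.998×10^8 m/s)×30.3×10^-6 s)
= 1.0821 × (5889.9 m) = 6.37 km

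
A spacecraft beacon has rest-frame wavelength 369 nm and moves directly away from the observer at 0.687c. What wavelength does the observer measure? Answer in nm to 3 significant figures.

λ_obs ≈ 857 nm

Relativistic Doppler: λ_obs = λ_src √((1+β)/(1−β))
= 369 × √(1.6870/0.31300) = 369 × 2.3216 = 857 nm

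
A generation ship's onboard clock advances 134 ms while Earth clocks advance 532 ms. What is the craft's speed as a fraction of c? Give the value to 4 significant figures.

γ = Δt/τ₀ = 532/134 = 3.97015
β = √(1 − 1/γ²) = √(1 − 1/3.97015²) = 0.9678

β ≈ 0.9678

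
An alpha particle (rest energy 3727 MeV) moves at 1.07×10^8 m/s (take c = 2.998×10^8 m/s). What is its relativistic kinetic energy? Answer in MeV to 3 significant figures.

β = v/c = 1.07×10^8 / 2.998×10^8 = 0.35690
γ = 1/√(1 − 0.35690²) = 1.0705
K = (γ − 1)m₀c² = (1.0705 − 1) × 3727 MeV = 0.070502 × 3727 MeV = 263 MeV

K ≈ 263 MeV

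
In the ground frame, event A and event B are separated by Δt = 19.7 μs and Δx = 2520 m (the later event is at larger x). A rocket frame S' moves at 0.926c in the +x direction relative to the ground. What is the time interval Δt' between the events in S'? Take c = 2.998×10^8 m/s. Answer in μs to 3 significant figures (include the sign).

γ = 1/√(1 − 0.926²) = 2.6488
Δt' = γ(Δt − vΔx/c²) = 2.6488 × (19.7 μs − 0.926×2520 m / (2.998×10^8 m/s))
= 2.6488 × (11.916 μs) = 31.6 μs

Δt' ≈ 31.6 μs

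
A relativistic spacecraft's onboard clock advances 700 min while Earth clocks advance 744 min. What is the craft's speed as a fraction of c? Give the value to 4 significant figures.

β ≈ 0.3388

γ = Δt/τ₀ = 744/700 = 1.06286
β = √(1 − 1/γ²) = √(1 − 1/1.06286²) = 0.3388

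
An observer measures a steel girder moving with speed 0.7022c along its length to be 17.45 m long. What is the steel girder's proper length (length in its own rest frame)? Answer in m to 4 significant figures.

L₀ ≈ 24.51 m

γ = 1/√(1 − 0.7022²) = 1.40453
L₀ = γL = 1.40453 × 17.45 = 24.51 m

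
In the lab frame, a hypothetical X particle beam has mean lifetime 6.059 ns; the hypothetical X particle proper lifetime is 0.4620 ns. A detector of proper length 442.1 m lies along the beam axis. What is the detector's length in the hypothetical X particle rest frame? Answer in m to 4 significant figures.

L ≈ 33.71 m

Time dilation ⇒ γ = Δt/τ₀ = 6.059/0.4620 = 13.1147
Length contraction: L = L₀/γ = 442.1/13.1147 = 33.71 m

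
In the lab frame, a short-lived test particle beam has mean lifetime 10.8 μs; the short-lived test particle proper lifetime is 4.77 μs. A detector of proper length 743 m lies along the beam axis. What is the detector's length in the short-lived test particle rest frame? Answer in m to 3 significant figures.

L ≈ 328 m

Time dilation ⇒ γ = Δt/τ₀ = 10.8/4.77 = 2.2642
Length contraction: L = L₀/γ = 743/2.2642 = 328 m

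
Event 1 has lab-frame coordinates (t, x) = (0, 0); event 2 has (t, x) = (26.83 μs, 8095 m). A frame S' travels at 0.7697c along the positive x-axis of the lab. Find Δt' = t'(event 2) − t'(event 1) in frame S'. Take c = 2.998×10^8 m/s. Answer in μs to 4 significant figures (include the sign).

Δt' ≈ 9.472 μs

γ = 1/√(1 − 0.7697²) = 1.56640
Δt' = γ(Δt − vΔx/c²) = 1.56640 × (26.83 μs − 0.7697×8095 m / (2.998×10^8 m/s))
= 1.56640 × (6.04707 μs) = 9.472 μs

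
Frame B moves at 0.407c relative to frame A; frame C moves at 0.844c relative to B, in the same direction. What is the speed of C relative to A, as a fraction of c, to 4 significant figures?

u ≈ 0.9311c

Compose boost 2: (0.844 + 0.407)/(1 + 0.844×0.407) = 1.251/1.34351 = 0.9311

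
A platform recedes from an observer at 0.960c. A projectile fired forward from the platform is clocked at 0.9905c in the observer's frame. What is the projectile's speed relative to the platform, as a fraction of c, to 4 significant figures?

Inverse velocity addition: u' = (u − v)/(1 − uv/c²)
= (0.9905 − 0.960)/(1 − 0.9905×0.960) = 0.03050/0.0491200 = 0.6209

u' ≈ 0.6209c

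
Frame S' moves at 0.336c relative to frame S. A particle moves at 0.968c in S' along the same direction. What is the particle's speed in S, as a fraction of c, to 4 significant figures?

u ≈ 0.9840c

Relativistic velocity addition: u = (u' + v)/(1 + u'v/c²)
= (0.968 + 0.336)/(1 + 0.968×0.336) = 1.304/1.32525 = 0.9840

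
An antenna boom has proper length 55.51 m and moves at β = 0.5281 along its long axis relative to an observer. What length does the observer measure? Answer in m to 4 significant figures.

L ≈ 47.14 m

γ = 1/√(1 − 0.5281²) = 1.17760
Length contraction: L = L₀/γ = 55.51/1.17760 = 47.14 m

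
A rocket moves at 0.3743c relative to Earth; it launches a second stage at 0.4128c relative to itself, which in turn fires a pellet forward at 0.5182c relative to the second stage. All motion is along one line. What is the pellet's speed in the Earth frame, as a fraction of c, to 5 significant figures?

Compose boost 2: (0.4128 + 0.3743)/(1 + 0.4128×0.3743) = 0.78710/1.154511 = 0.6817605
Compose boost 3: (0.5182 + 0.6817605)/(1 + 0.5182×0.6817605) = 1.199960/1.353288 = 0.88670

u ≈ 0.88670c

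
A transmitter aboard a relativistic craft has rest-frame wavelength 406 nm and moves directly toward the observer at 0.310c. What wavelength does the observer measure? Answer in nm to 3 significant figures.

Relativistic Doppler: λ_obs = λ_src √((1−β)/(1+β))
= 406 × √(0.69000/1.3100) = 406 × 0.72575 = 295 nm

λ_obs ≈ 295 nm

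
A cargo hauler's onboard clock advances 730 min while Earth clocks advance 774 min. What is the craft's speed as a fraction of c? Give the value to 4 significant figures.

γ = Δt/τ₀ = 774/730 = 1.06027
β = √(1 − 1/γ²) = √(1 − 1/1.06027²) = 0.3324

β ≈ 0.3324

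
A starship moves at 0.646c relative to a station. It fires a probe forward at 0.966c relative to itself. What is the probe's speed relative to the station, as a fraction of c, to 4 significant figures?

Relativistic velocity addition: u = (u' + v)/(1 + u'v/c²)
= (0.966 + 0.646)/(1 + 0.966×0.646) = 1.612/1.62404 = 0.9926

u ≈ 0.9926c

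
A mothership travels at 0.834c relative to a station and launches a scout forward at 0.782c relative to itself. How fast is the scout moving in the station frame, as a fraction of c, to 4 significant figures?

u ≈ 0.9781c

Compose boost 2: (0.782 + 0.834)/(1 + 0.782×0.834) = 1.616/1.65219 = 0.9781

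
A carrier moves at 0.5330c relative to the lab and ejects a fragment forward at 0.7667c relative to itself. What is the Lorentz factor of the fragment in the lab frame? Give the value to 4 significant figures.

u_lab = (0.7667 + 0.5330)/(1 + 0.7667×0.5330) = 1.2997/1.408651 = 0.9226557
γ = 1/√(1 − 0.9226557²) = 2.593

γ ≈ 2.593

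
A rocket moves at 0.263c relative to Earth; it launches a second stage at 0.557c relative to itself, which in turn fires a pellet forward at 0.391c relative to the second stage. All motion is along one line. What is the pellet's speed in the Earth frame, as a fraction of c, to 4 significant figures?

u ≈ 0.8645c

Compose boost 2: (0.557 + 0.263)/(1 + 0.557×0.263) = 0.8200/1.14649 = 0.715226
Compose boost 3: (0.391 + 0.715226)/(1 + 0.391×0.715226) = 1.10623/1.27965 = 0.8645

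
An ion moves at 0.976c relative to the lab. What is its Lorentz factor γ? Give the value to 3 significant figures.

γ ≈ 4.59

γ = 1/√(1 − β²) = 1/√(1 − 0.976²) = 1/√(0.047424) = 4.59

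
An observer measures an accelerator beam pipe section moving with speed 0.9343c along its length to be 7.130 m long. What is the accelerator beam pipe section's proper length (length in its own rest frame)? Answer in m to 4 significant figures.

γ = 1/√(1 − 0.9343²) = 2.80515
L₀ = γL = 2.80515 × 7.130 = 20.00 m

L₀ ≈ 20.00 m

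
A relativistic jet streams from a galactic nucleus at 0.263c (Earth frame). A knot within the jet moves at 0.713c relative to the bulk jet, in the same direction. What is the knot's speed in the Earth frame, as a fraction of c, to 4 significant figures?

u ≈ 0.8219c

Relativistic velocity addition: u = (u' + v)/(1 + u'v/c²)
= (0.713 + 0.263)/(1 + 0.713×0.263) = 0.9760/1.18752 = 0.8219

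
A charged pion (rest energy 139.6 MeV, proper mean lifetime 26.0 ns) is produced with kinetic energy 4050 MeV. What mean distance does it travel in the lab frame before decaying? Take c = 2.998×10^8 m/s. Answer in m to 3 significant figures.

d ≈ 234 m

γ = 1 + K/(m₀c²) = 1 + 4050/139.6 = 30.011
β = √(1 − 1/γ²) = 0.99944
Dilated lifetime: γτ₀ = 30.011 × 26.0 ns = 780.30 ns
d = βc·γτ₀ = 0.99944 × (2.998×10^8 m/s) × 7.8030×10^-7 s = 234 m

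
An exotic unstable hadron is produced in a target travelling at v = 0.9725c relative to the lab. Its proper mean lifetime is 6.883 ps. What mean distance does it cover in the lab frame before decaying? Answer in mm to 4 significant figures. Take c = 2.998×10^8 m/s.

d ≈ 8.616 mm

γ = 1/√(1 − 0.9725²) = 4.29364
Dilated lifetime: Δt = γτ₀ = 4.29364 × 6.883 ps = 29.5531 ps
d = vΔt = 0.9725c × 29.5531 ps = 2.91556×10^8 m/s × 2.95531×10^-11 s = 8.616 mm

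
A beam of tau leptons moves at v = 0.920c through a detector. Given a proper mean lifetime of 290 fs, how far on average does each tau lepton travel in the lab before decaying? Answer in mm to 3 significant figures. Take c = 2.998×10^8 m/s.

γ = 1/√(1 − 0.920²) = 2.5516
Dilated lifetime: Δt = γτ₀ = 2.5516 × 290 fs = 739.95 fs
d = vΔt = 0.920c × 739.95 fs = 2.7582×10^8 m/s × 7.3995×10^-13 s = 0.204 mm

d ≈ 0.204 mm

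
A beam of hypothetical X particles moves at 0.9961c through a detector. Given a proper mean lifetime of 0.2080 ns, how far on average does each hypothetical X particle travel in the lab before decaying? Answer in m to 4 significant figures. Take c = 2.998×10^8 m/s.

d ≈ 0.7040 m

γ = 1/√(1 − 0.9961²) = 11.3338
Dilated lifetime: Δt = γτ₀ = 11.3338 × 0.2080 ns = 2.35744 ns
d = vΔt = 0.9961c × 2.35744 ns = 2.98631×10^8 m/s × 2.35744×10^-9 s = 0.7040 m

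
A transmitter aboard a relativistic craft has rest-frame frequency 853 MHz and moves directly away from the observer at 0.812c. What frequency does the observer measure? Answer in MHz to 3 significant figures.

f_obs ≈ 275 MHz

Relativistic Doppler: f_obs = f_src √((1−β)/(1+β))
= 853 × √(0.18800/1.8120) = 853 × 0.32211 = 275 MHz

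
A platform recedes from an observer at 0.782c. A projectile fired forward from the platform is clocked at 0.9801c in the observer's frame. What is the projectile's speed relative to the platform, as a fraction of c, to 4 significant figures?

Inverse velocity addition: u' = (u − v)/(1 − uv/c²)
= (0.9801 − 0.782)/(1 − 0.9801×0.782) = 0.1981/0.233562 = 0.8482

u' ≈ 0.8482c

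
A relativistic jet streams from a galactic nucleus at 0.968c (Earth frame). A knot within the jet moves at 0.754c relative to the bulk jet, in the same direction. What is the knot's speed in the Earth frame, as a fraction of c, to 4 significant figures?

u ≈ 0.9954c

Relativistic velocity addition: u = (u' + v)/(1 + u'v/c²)
= (0.754 + 0.968)/(1 + 0.754×0.968) = 1.722/1.72987 = 0.9954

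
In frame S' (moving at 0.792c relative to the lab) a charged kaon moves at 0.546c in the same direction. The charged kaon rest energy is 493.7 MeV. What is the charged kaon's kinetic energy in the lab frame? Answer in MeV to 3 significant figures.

u_lab = (0.546 + 0.792)/(1 + 0.546×0.792) = 0.934076
γ = 1/√(1 − 0.934076²) = 2.8005
K = (γ − 1)m₀c² = (2.8005 − 1) × 493.7 = 1.8005 × 493.7 = 889 MeV

K ≈ 889 MeV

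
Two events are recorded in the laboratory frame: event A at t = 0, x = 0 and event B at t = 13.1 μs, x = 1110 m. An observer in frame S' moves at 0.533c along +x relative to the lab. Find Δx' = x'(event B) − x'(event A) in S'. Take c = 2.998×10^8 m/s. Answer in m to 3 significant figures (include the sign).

γ = 1/√(1 − 0.533²) = 1.1819
Δx' = γ(Δx − vΔt) = 1.1819 × (1110 m − 0.533×(2.998×10^8 m/s)×13.1×10^-6 s)
= 1.1819 × (-983.29 m) = -1160 m

Δx' ≈ -1160 m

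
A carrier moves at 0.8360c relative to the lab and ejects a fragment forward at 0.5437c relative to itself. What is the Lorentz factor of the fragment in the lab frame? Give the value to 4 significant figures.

u_lab = (0.5437 + 0.8360)/(1 + 0.5437×0.8360) = 1.3797/1.454533 = 0.9485517
γ = 1/√(1 − 0.9485517²) = 3.158

γ ≈ 3.158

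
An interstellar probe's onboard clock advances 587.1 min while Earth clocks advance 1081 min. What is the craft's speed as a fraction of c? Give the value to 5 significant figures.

γ = Δt/τ₀ = 1081/587.1 = 1.841254
β = √(1 − 1/γ²) = √(1 − 1/1.841254²) = 0.83966

β ≈ 0.83966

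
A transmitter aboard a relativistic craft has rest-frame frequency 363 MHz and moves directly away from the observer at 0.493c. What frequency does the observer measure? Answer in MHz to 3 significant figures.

Relativistic Doppler: f_obs = f_src √((1−β)/(1+β))
= 363 × √(0.50700/1.4930) = 363 × 0.58274 = 212 MHz

f_obs ≈ 212 MHz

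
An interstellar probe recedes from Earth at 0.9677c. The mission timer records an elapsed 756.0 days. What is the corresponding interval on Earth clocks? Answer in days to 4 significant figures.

γ = 1/√(1 − 0.9677²) = 3.96661
Time dilation: Δt = γτ₀ = 3.96661 × 756.0 days = 2999 days

Δt ≈ 2999 days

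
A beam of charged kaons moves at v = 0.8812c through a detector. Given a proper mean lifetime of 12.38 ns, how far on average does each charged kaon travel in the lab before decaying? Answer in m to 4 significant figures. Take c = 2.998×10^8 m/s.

γ = 1/√(1 − 0.8812²) = 2.11531
Dilated lifetime: Δt = γτ₀ = 2.11531 × 12.38 ns = 26.1876 ns
d = vΔt = 0.8812c × 26.1876 ns = 2.64184×10^8 m/s × 2.61876×10^-8 s = 6.918 m

d ≈ 6.918 m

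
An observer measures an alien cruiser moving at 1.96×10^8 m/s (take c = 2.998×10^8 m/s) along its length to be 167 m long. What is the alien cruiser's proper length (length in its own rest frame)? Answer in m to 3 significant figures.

L₀ ≈ 221 m

β = v/c = 1.96×10^8 / 2.998×10^8 = 0.65377
γ = 1/√(1 − 0.65377²) = 1.3215
L₀ = γL = 1.3215 × 167 = 221 m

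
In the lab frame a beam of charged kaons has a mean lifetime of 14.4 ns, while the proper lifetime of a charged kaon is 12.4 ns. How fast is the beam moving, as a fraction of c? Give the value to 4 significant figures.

γ = Δt/τ₀ = 14.4/12.4 = 1.16129
β = √(1 − 1/γ²) = √(1 − 1/1.16129²) = 0.5084

β ≈ 0.5084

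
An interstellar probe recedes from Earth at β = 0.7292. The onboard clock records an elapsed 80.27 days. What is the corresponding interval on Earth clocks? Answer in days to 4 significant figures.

Δt ≈ 117.3 days

γ = 1/√(1 − 0.7292²) = 1.46135
Time dilation: Δt = γτ₀ = 1.46135 × 80.27 days = 117.3 days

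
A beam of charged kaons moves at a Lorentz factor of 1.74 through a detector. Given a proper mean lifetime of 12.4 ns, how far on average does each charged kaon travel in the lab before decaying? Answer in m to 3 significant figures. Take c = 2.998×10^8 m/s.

d ≈ 5.29 m

β = √(1 − 1/γ²) = √(1 − 1/1.74²) = 0.81836
Dilated lifetime: Δt = γτ₀ = 1.74 × 12.4 ns = 21.576 ns
d = vΔt = 0.81836c × 21.576 ns = 2.4534×10^8 m/s × 2.1576×10^-8 s = 5.29 m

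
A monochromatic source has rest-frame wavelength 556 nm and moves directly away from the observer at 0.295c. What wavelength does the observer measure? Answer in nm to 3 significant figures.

λ_obs ≈ 754 nm

Relativistic Doppler: λ_obs = λ_src √((1+β)/(1−β))
= 556 × √(1.2950/0.70500) = 556 × 1.3553 = 754 nm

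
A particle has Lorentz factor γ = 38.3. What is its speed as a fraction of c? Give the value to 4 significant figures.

β = √(1 − 1/γ²) = √(1 − 1/38.3²) = √(0.999318) = 0.9997

β ≈ 0.9997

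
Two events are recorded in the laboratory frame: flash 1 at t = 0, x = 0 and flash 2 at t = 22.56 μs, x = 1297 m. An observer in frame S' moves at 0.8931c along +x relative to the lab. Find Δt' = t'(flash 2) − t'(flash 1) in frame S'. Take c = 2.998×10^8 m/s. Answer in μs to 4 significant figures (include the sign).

Δt' ≈ 41.56 μs

γ = 1/√(1 − 0.8931²) = 2.22292
Δt' = γ(Δt − vΔx/c²) = 2.22292 × (22.56 μs − 0.8931×1297 m / (2.998×10^8 m/s))
= 2.22292 × (18.6963 μs) = 41.56 μs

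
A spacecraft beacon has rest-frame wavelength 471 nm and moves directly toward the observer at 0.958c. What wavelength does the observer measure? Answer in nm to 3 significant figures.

λ_obs ≈ 69.0 nm

Relativistic Doppler: λ_obs = λ_src √((1−β)/(1+β))
= 471 × √(0.042000/1.9580) = 471 × 0.14646 = 69.0 nm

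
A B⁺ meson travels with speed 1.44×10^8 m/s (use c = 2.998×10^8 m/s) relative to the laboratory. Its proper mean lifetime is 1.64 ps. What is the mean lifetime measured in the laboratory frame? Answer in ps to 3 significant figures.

β = v/c = 1.44×10^8 / 2.998×10^8 = 0.48032
γ = 1/√(1 − 0.48032²) = 1.1401
Time dilation: Δt = γτ₀ = 1.1401 × 1.64 ps = 1.87 ps

Δt ≈ 1.87 ps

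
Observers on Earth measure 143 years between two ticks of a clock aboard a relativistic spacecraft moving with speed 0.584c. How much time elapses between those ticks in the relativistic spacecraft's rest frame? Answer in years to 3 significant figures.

τ₀ ≈ 116 years

γ = 1/√(1 − 0.584²) = 1.2319
Proper time: τ₀ = Δt/γ = 143/1.2319 = 116 years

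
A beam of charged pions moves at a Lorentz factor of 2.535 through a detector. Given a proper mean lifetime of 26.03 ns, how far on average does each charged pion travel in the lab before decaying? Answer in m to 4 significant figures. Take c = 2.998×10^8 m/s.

β = √(1 − 1/γ²) = √(1 − 1/2.535²) = 0.918906
Dilated lifetime: Δt = γτ₀ = 2.535 × 26.03 ns = 65.9861 ns
d = vΔt = 0.918906c × 65.9861 ns = 2.75488×10^8 m/s × 6.59861×10^-8 s = 18.18 m

d ≈ 18.18 m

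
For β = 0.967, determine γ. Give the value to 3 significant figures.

γ = 1/√(1 − β²) = 1/√(1 − 0.967²) = 1/√(0.064911) = 3.93

γ ≈ 3.93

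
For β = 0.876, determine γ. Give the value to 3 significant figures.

γ ≈ 2.07

γ = 1/√(1 − β²) = 1/√(1 − 0.876²) = 1/√(0.23262) = 2.07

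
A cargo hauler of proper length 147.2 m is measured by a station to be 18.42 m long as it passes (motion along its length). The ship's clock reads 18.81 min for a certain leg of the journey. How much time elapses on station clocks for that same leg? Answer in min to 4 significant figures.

Length contraction ⇒ γ = L₀/L = 147.2/18.42 = 7.99131
Time dilation: Δt = γτ₀ = 7.99131 × 18.81 min = 150.3 min

Δt ≈ 150.3 min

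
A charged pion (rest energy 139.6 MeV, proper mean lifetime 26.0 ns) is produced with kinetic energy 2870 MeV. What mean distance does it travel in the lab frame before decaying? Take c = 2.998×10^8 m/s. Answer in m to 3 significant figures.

γ = 1 + K/(m₀c²) = 1 + 2870/139.6 = 21.559
β = √(1 − 1/γ²) = 0.99892
Dilated lifetime: γτ₀ = 21.559 × 26.0 ns = 560.53 ns
d = βc·γτ₀ = 0.99892 × (2.998×10^8 m/s) × 5.6053×10^-7 s = 168 m

d ≈ 168 m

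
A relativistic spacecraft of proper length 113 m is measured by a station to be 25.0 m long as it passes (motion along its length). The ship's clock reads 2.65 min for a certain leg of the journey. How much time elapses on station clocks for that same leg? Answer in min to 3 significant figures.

Δt ≈ 12.0 min

Length contraction ⇒ γ = L₀/L = 113/25.0 = 4.5200
Time dilation: Δt = γτ₀ = 4.5200 × 2.65 min = 12.0 min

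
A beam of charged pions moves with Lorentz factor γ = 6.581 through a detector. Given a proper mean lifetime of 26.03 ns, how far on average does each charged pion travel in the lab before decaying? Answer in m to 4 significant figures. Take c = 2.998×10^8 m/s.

d ≈ 50.76 m

β = √(1 − 1/γ²) = √(1 − 1/6.581²) = 0.988388
Dilated lifetime: Δt = γτ₀ = 6.581 × 26.03 ns = 171.303 ns
d = vΔt = 0.988388c × 171.303 ns = 2.96319×10^8 m/s × 1.71303×10^-7 s = 50.76 m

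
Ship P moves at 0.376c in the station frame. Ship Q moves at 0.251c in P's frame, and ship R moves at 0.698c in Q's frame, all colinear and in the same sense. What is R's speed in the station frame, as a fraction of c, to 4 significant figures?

Compose boost 2: (0.251 + 0.376)/(1 + 0.251×0.376) = 0.6270/1.09438 = 0.572929
Compose boost 3: (0.698 + 0.572929)/(1 + 0.698×0.572929) = 1.27093/1.39990 = 0.9079

u ≈ 0.9079c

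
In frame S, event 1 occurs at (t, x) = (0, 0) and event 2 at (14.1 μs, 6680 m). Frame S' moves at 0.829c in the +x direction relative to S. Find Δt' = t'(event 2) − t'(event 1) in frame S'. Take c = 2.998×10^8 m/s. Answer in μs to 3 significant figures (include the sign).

γ = 1/√(1 − 0.829²) = 1.7881
Δt' = γ(Δt − vΔx/c²) = 1.7881 × (14.1 μs − 0.829×6680 m / (2.998×10^8 m/s))
= 1.7881 × (-4.3714 μs) = -7.82 μs

Δt' ≈ -7.82 μs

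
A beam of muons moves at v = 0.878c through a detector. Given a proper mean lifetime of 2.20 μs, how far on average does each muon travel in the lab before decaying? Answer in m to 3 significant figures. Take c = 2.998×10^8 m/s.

γ = 1/√(1 − 0.878²) = 2.0892
Dilated lifetime: Δt = γτ₀ = 2.0892 × 2.20 μs = 4.5962 μs
d = vΔt = 0.878c × 4.5962 μs = 2.6322×10^8 m/s × 4.5962×10^-6 s = 1210 m

d ≈ 1210 m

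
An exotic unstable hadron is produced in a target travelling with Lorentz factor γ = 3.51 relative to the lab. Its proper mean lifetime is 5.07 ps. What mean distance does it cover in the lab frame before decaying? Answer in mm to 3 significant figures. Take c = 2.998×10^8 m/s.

d ≈ 5.11 mm

β = √(1 − 1/γ²) = √(1 − 1/3.51²) = 0.95856
Dilated lifetime: Δt = γτ₀ = 3.51 × 5.07 ps = 17.796 ps
d = vΔt = 0.95856c × 17.796 ps = 2.8738×10^8 m/s × 1.7796×10^-11 s = 5.11 mm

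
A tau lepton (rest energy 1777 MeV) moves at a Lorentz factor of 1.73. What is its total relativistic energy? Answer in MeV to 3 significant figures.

γ = 1.73 (given)
E = γm₀c² = 1.73 × 1777 MeV = 3070 MeV

E ≈ 3070 MeV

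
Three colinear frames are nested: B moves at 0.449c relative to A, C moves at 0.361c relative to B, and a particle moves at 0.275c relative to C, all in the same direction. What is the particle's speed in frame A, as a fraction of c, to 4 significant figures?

u ≈ 0.8157c

Compose boost 2: (0.361 + 0.449)/(1 + 0.361×0.449) = 0.8100/1.16209 = 0.697021
Compose boost 3: (0.275 + 0.697021)/(1 + 0.275×0.697021) = 0.972021/1.19168 = 0.8157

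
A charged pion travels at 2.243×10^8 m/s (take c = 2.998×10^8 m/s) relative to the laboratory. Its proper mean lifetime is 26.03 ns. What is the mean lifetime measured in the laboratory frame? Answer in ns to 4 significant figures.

β = v/c = 2.243×10^8 / 2.998×10^8 = 0.748165
γ = 1/√(1 − 0.748165²) = 1.50713
Time dilation: Δt = γτ₀ = 1.50713 × 26.03 ns = 39.23 ns

Δt ≈ 39.23 ns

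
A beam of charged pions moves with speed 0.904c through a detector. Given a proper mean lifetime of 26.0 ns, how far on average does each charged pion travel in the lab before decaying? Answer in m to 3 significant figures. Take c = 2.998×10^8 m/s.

d ≈ 16.5 m

γ = 1/√(1 − 0.904²) = 2.3390
Dilated lifetime: Δt = γτ₀ = 2.3390 × 26.0 ns = 60.814 ns
d = vΔt = 0.904c × 60.814 ns = 2.7102×10^8 m/s × 6.0814×10^-8 s = 16.5 m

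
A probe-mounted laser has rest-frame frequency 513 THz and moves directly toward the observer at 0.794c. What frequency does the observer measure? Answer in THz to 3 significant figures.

Relativistic Doppler: f_obs = f_src √((1+β)/(1−β))
= 513 × √(1.7940/0.20600) = 513 × 2.9511 = 1510 THz

f_obs ≈ 1510 THz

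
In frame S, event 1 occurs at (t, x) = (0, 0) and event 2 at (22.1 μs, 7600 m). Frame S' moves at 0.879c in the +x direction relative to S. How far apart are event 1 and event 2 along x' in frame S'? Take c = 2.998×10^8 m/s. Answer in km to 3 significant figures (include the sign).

Δx' ≈ 3.72 km

γ = 1/√(1 − 0.879²) = 2.0972
Δx' = γ(Δx − vΔt) = 2.0972 × (7600 m − 0.879×(2.998×10^8 m/s)×22.1×10^-6 s)
= 2.0972 × (1776.1 m) = 3.72 km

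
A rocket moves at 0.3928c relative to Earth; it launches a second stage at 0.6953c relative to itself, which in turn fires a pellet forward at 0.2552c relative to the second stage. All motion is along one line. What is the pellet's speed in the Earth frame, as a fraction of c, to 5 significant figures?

u ≈ 0.91114c

Compose boost 2: (0.6953 + 0.3928)/(1 + 0.6953×0.3928) = 1.0881/1.273114 = 0.8546761
Compose boost 3: (0.2552 + 0.8546761)/(1 + 0.2552×0.8546761) = 1.109876/1.218113 = 0.91114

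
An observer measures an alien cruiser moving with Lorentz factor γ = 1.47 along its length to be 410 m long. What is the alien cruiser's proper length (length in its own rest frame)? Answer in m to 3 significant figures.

γ = 1.47 (given)
L₀ = γL = 1.47 × 410 = 603 m

L₀ ≈ 603 m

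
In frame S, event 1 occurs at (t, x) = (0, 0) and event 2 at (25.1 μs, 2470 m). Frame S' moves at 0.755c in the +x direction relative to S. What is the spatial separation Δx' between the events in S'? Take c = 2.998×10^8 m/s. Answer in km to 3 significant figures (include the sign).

Δx' ≈ -4.90 km

γ = 1/√(1 − 0.755²) = 1.5250
Δx' = γ(Δx − vΔt) = 1.5250 × (2470 m − 0.755×(2.998×10^8 m/s)×25.1×10^-6 s)
= 1.5250 × (-3211.4 m) = -4.90 km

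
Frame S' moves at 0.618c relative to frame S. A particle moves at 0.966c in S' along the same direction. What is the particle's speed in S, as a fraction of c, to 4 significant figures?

Relativistic velocity addition: u = (u' + v)/(1 + u'v/c²)
= (0.966 + 0.618)/(1 + 0.966×0.618) = 1.584/1.59699 = 0.9919

u ≈ 0.9919c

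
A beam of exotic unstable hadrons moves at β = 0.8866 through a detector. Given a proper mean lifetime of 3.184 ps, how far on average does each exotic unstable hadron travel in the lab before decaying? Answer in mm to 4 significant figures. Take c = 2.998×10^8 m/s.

d ≈ 1.830 mm

γ = 1/√(1 − 0.8866²) = 2.16199
Dilated lifetime: Δt = γτ₀ = 2.16199 × 3.184 ps = 6.88377 ps
d = vΔt = 0.8866c × 6.88377 ps = 2.65803×10^8 m/s × 6.88377×10^-12 s = 1.830 mm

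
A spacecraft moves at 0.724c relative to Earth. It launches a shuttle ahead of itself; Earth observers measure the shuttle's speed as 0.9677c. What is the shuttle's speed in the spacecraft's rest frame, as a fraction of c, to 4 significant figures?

u' ≈ 0.8140c

Inverse velocity addition: u' = (u − v)/(1 − uv/c²)
= (0.9677 − 0.724)/(1 − 0.9677×0.724) = 0.2437/0.299385 = 0.8140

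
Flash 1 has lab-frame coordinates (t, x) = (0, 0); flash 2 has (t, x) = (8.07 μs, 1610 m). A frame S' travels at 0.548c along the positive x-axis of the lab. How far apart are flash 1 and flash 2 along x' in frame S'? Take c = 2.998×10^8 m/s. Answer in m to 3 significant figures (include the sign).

Δx' ≈ 340 m

γ = 1/√(1 − 0.548²) = 1.1955
Δx' = γ(Δx − vΔt) = 1.1955 × (1610 m − 0.548×(2.998×10^8 m/s)×8.07×10^-6 s)
= 1.1955 × (284.18 m) = 340 m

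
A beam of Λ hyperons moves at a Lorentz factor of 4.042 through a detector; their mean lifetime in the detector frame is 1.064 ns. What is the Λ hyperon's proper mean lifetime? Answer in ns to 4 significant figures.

τ₀ ≈ 0.2632 ns

γ = 4.042 (given)
Proper time: τ₀ = Δt/γ = 1.064/4.042 = 0.2632 ns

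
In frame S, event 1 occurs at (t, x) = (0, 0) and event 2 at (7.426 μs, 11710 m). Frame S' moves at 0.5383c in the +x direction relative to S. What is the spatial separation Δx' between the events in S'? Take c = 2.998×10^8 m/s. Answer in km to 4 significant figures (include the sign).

γ = 1/√(1 − 0.5383²) = 1.18659
Δx' = γ(Δx − vΔt) = 1.18659 × (11710 m − 0.5383×(2.998×10^8 m/s)×7.426×10^-6 s)
= 1.18659 × (10511.6 m) = 12.47 km

Δx' ≈ 12.47 km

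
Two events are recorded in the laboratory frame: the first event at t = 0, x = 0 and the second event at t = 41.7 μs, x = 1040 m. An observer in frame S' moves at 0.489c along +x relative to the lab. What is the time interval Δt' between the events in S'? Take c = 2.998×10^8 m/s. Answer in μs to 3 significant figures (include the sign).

γ = 1/√(1 − 0.489²) = 1.1464
Δt' = γ(Δt − vΔx/c²) = 1.1464 × (41.7 μs − 0.489×1040 m / (2.998×10^8 m/s))
= 1.1464 × (40.004 μs) = 45.9 μs

Δt' ≈ 45.9 μs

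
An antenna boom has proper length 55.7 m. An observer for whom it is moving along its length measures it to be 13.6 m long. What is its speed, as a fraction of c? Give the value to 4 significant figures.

β ≈ 0.9697

γ = L₀/L = 55.7/13.6 = 4.09559
β = √(1 − 1/γ²) = 0.9697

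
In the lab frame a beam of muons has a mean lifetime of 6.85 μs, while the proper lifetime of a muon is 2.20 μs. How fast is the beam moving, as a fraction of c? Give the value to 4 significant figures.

γ = Δt/τ₀ = 6.85/2.20 = 3.11364
β = √(1 − 1/γ²) = √(1 − 1/3.11364²) = 0.9470

β ≈ 0.9470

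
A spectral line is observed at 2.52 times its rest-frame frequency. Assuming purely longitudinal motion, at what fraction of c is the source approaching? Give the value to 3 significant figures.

f_obs/f_src = √((1+β)/(1−β)) = 2.52  ⇒  (1+β)/(1−β) = 6.3504
β = |1 − D²|/(1 + D²) = |1 − 6.3504|/(1 + 6.3504) = 0.728

β ≈ 0.728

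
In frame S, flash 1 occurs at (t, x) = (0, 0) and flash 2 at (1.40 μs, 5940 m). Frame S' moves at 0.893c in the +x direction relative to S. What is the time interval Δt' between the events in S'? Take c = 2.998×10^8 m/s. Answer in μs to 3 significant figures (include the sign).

Δt' ≈ -36.2 μs

γ = 1/√(1 − 0.893²) = 2.2219
Δt' = γ(Δt − vΔx/c²) = 2.2219 × (1.40 μs − 0.893×5940 m / (2.998×10^8 m/s))
= 2.2219 × (-16.293 μs) = -36.2 μs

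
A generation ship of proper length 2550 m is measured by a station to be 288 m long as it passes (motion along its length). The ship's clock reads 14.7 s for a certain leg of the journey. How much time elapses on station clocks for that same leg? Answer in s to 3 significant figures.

Length contraction ⇒ γ = L₀/L = 2550/288 = 8.8542
Time dilation: Δt = γτ₀ = 8.8542 × 14.7 s = 130 s

Δt ≈ 130 s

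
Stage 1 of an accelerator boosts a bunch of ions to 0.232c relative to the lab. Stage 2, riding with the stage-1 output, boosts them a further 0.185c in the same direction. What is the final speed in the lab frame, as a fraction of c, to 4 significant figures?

Compose boost 2: (0.185 + 0.232)/(1 + 0.185×0.232) = 0.4170/1.04292 = 0.3998

u ≈ 0.3998c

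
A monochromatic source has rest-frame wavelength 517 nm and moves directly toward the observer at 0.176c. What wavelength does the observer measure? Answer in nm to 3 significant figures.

λ_obs ≈ 433 nm

Relativistic Doppler: λ_obs = λ_src √((1−β)/(1+β))
= 517 × √(0.82400/1.1760) = 517 × 0.83707 = 433 nm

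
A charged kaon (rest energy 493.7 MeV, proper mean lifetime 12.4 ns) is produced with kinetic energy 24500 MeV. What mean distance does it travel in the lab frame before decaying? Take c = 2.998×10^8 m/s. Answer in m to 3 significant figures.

d ≈ 188 m

γ = 1 + K/(m₀c²) = 1 + 24500/493.7 = 50.625
β = √(1 − 1/γ²) = 0.99980
Dilated lifetime: γτ₀ = 50.625 × 12.4 ns = 627.75 ns
d = βc·γτ₀ = 0.99980 × (2.998×10^8 m/s) × 6.2775×10^-7 s = 188 m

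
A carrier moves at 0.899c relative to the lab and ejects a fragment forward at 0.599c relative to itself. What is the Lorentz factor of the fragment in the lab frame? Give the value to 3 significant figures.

u_lab = (0.599 + 0.899)/(1 + 0.599×0.899) = 1.498/1.53850 = 0.973675
γ = 1/√(1 − 0.973675²) = 4.39

γ ≈ 4.39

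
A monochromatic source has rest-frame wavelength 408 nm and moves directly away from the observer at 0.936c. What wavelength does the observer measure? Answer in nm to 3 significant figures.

λ_obs ≈ 2240 nm

Relativistic Doppler: λ_obs = λ_src √((1+β)/(1−β))
= 408 × √(1.9360/0.064000) = 408 × 5.5000 = 2240 nm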